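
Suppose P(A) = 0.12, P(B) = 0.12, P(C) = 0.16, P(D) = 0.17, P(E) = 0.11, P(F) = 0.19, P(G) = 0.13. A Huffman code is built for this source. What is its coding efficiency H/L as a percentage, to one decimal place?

98.9%

Entropy H = −Σ p log₂ p ≈ 2.7799 bits.
Huffman merges: 11/100+3/25→23/100; 3/25+13/100→1/4; 4/25+17/100→33/100; 19/100+23/100→21/50; 1/4+33/100→29/50; 21/50+29/50→1. L = 281/100 ≈ 2.8100.
Efficiency = H/L = 2.7799/2.8100 = 98.9%.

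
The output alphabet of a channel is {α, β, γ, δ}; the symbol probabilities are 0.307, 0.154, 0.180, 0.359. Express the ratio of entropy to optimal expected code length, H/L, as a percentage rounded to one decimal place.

96.9%

Entropy H = −Σ p log₂ p ≈ 1.9146 bits.
Huffman merges: 77/500+9/50→167/500; 307/1000+167/500→641/1000; 359/1000+641/1000→1. L = 79/40 ≈ 1.9750.
Efficiency = H/L = 1.9146/1.9750 = 96.9%.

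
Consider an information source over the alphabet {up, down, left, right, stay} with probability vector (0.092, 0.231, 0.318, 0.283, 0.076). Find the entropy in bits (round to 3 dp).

H = −Σ pᵢ log₂ pᵢ.
−0.092·log₂(0.092) = 0.3167
−0.231·log₂(0.231) = 0.4883
−0.318·log₂(0.318) = 0.5256
−0.283·log₂(0.283) = 0.5154
−0.076·log₂(0.076) = 0.2826
Sum ≈ 2.1286 → 2.129 bits.

2.129 bits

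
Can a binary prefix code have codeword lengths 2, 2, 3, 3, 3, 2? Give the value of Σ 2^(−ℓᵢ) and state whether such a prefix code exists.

With common denominator 2^3 = 8: Σ 2^(−ℓᵢ) = 2/8 + 2/8 + 1/8 + 1/8 + 1/8 + 2/8 = 9/8 = 1.125.
Kraft's inequality requires Σ ≤ 1; here Σ = 1.125 > 1, so no such prefix code exists.

1.125; no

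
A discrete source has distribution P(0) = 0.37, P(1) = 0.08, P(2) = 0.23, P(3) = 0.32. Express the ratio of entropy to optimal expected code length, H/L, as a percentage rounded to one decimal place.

Entropy H = −Σ p log₂ p ≈ 1.8359 bits.
Huffman merges: 2/25+23/100→31/100; 31/100+8/25→63/100; 37/100+63/100→1. L = 97/50 ≈ 1.9400.
Efficiency = H/L = 1.8359/1.9400 = 94.6%.

94.6%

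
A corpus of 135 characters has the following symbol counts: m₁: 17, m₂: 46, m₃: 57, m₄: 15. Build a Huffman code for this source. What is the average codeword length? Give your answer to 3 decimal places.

Probabilities are the counts divided by 135.
Repeatedly combine the two least-probable nodes; the expected code length is the sum of the merged weights.
merge 1/9 + 17/135 → 32/135
merge 32/135 + 46/135 → 26/45
merge 19/45 + 26/45 → 1
L = 32/135 + 26/45 + 1 = 49/27 ≈ 1.815 bits/symbol.

1.815 bits/symbol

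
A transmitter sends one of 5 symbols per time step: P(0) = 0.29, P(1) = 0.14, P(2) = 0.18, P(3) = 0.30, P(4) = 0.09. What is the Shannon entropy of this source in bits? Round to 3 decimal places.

H = −Σ pᵢ log₂ pᵢ.
−0.29·log₂(0.29) = 0.5179
−0.14·log₂(0.14) = 0.3971
−0.18·log₂(0.18) = 0.4453
−0.30·log₂(0.30) = 0.5211
−0.09·log₂(0.09) = 0.3127
Sum ≈ 2.1941 → 2.194 bits.

2.194 bits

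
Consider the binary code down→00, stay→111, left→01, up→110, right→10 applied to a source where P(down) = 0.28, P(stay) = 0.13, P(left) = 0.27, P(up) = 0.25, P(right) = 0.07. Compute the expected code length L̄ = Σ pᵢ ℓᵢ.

L̄ = Σ pᵢ·ℓᵢ = 0.28·2 + 0.13·3 + 0.27·2 + 0.25·3 + 0.07·2 = 2.38 bits/symbol.

2.38 bits/symbol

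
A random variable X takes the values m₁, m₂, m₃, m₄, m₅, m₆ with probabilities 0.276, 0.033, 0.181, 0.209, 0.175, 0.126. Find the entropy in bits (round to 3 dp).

2.410 bits

H = −Σ pᵢ log₂ pᵢ.
−0.276·log₂(0.276) = 0.5126
−0.033·log₂(0.033) = 0.1624
−0.181·log₂(0.181) = 0.4463
−0.209·log₂(0.209) = 0.4720
−0.175·log₂(0.175) = 0.4401
−0.126·log₂(0.126) = 0.3766
Sum ≈ 2.4100 → 2.410 bits.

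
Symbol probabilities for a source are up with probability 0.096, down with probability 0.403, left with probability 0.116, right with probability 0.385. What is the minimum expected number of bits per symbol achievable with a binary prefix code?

Repeatedly combine the two least-probable nodes; the expected code length is the sum of the merged weights.
merge 12/125 + 29/250 → 53/250
merge 53/250 + 77/200 → 597/1000
merge 403/1000 + 597/1000 → 1
L = 53/250 + 597/1000 + 1 = 1809/1000 = 1.809 bits/symbol.

1.809 bits/symbol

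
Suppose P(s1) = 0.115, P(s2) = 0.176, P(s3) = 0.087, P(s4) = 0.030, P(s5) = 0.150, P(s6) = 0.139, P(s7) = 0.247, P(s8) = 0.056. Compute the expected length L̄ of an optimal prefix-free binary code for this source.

2.836 bits/symbol

Repeatedly combine the two least-probable nodes; the expected code length is the sum of the merged weights.
merge 3/100 + 7/125 → 43/500
merge 43/500 + 87/1000 → 173/1000
merge 23/200 + 139/1000 → 127/500
merge 3/20 + 173/1000 → 323/1000
merge 22/125 + 247/1000 → 423/1000
merge 127/500 + 323/1000 → 577/1000
merge 423/1000 + 577/1000 → 1
L = 43/500 + 173/1000 + 127/500 + 323/1000 + 423/1000 + 577/1000 + 1 = 709/250 = 2.836 bits/symbol.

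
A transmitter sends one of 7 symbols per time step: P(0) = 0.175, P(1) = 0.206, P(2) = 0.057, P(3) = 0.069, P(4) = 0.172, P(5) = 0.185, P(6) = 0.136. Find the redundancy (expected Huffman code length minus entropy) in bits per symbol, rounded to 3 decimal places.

Entropy H = −Σ p log₂ p ≈ 2.6899 bits.
Huffman merges: 57/1000+69/1000→63/500; 63/500+17/125→131/500; 43/250+7/40→347/1000; 37/200+103/500→391/1000; 131/500+347/1000→609/1000; 391/1000+609/1000→1. L = 547/200 ≈ 2.7350.
L − H = 2.7350 − 2.6899 = 0.045 bits.

0.045 bits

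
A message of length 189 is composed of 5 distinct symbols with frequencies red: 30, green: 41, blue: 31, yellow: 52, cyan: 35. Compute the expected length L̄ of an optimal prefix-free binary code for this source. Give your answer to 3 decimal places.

Probabilities are the counts divided by 189.
Repeatedly combine the two least-probable nodes; the expected code length is the sum of the merged weights.
merge 10/63 + 31/189 → 61/189
merge 5/27 + 41/189 → 76/189
merge 52/189 + 61/189 → 113/189
merge 76/189 + 113/189 → 1
L = 61/189 + 76/189 + 113/189 + 1 = 439/189 ≈ 2.323 bits/symbol.

2.323 bits/symbol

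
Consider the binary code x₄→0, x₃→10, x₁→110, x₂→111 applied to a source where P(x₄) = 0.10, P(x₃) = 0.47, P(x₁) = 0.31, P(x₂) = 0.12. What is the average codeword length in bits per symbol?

L̄ = Σ pᵢ·ℓᵢ = 0.10·1 + 0.47·2 + 0.31·3 + 0.12·3 = 2.33 bits/symbol.

2.33 bits/symbol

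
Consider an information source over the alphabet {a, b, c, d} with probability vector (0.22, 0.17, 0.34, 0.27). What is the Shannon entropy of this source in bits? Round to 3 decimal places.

1.954 bits

H = −Σ pᵢ log₂ pᵢ.
−0.22·log₂(0.22) = 0.4806
−0.17·log₂(0.17) = 0.4346
−0.34·log₂(0.34) = 0.5292
−0.27·log₂(0.27) = 0.5100
Sum ≈ 1.9544 → 1.954 bits.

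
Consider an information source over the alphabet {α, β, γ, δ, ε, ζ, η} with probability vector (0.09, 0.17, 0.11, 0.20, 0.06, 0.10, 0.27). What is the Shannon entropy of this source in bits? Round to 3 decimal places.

2.648 bits

H = −Σ pᵢ log₂ pᵢ.
−0.09·log₂(0.09) = 0.3127
−0.17·log₂(0.17) = 0.4346
−0.11·log₂(0.11) = 0.3503
−0.20·log₂(0.20) = 0.4644
−0.06·log₂(0.06) = 0.2435
−0.10·log₂(0.10) = 0.3322
−0.27·log₂(0.27) = 0.5100
Sum ≈ 2.6477 → 2.648 bits.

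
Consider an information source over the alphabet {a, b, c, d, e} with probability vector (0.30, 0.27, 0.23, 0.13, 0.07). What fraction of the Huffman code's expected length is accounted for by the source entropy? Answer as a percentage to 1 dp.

98.6%

Entropy H = −Σ p log₂ p ≈ 2.1700 bits.
Huffman merges: 7/100+13/100→1/5; 1/5+23/100→43/100; 27/100+3/10→57/100; 43/100+57/100→1. L = 11/5 ≈ 2.2000.
Efficiency = H/L = 2.1700/2.2000 = 98.6%.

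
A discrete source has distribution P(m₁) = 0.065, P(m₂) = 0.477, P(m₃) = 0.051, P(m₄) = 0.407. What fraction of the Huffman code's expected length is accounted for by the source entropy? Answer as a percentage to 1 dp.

92.3%

Entropy H = −Σ p log₂ p ≈ 1.5125 bits.
Huffman merges: 51/1000+13/200→29/250; 29/250+407/1000→523/1000; 477/1000+523/1000→1. L = 1639/1000 ≈ 1.6390.
Efficiency = H/L = 1.5125/1.6390 = 92.3%.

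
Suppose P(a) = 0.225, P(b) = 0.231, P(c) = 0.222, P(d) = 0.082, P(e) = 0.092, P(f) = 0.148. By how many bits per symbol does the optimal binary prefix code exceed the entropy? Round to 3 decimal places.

0.021 bits

Entropy H = −Σ p log₂ p ≈ 2.4751 bits.
Huffman merges: 41/500+23/250→87/500; 37/250+87/500→161/500; 111/500+9/40→447/1000; 231/1000+161/500→553/1000; 447/1000+553/1000→1. L = 312/125 ≈ 2.4960.
L − H = 2.4960 − 2.4751 = 0.021 bits.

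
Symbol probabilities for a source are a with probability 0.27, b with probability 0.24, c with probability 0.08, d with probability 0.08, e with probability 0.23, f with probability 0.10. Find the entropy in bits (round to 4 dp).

2.4070 bits

H = −Σ pᵢ log₂ pᵢ.
−0.27·log₂(0.27) = 0.5100
−0.24·log₂(0.24) = 0.4941
−0.08·log₂(0.08) = 0.2915
−0.08·log₂(0.08) = 0.2915
−0.23·log₂(0.23) = 0.4877
−0.10·log₂(0.10) = 0.3322
Sum ≈ 2.4070 → 2.4070 bits.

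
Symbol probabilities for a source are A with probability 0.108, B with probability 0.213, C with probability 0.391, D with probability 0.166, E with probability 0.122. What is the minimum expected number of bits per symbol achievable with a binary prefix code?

Repeatedly combine the two least-probable nodes; the expected code length is the sum of the merged weights.
merge 27/250 + 61/500 → 23/100
merge 83/500 + 213/1000 → 379/1000
merge 23/100 + 379/1000 → 609/1000
merge 391/1000 + 609/1000 → 1
L = 23/100 + 379/1000 + 609/1000 + 1 = 1109/500 = 2.218 bits/symbol.

2.218 bits/symbol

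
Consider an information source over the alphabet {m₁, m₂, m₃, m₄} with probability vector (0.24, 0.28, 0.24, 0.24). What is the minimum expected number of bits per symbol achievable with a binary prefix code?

Repeatedly combine the two least-probable nodes; the expected code length is the sum of the merged weights.
merge 6/25 + 6/25 → 12/25
merge 6/25 + 7/25 → 13/25
merge 12/25 + 13/25 → 1
L = 12/25 + 13/25 + 1 = 2 bits/symbol.

2 bits/symbol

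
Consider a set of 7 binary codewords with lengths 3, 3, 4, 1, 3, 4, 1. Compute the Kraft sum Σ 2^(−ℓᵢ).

1.5

With common denominator 2^4 = 16: Σ 2^(−ℓᵢ) = 2/16 + 2/16 + 1/16 + 8/16 + 2/16 + 1/16 + 8/16 = 24/16 = 1.5.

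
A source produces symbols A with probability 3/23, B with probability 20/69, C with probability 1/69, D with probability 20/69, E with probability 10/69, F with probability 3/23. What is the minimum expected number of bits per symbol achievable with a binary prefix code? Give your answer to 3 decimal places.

2.420 bits/symbol

Repeatedly combine the two least-probable nodes; the expected code length is the sum of the merged weights.
merge 1/69 + 3/23 → 10/69
merge 3/23 + 10/69 → 19/69
merge 10/69 + 19/69 → 29/69
merge 20/69 + 20/69 → 40/69
merge 29/69 + 40/69 → 1
L = 10/69 + 19/69 + 29/69 + 40/69 + 1 = 167/69 ≈ 2.420 bits/symbol.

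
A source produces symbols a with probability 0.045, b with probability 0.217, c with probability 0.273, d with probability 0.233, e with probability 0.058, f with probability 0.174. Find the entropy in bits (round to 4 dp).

2.3579 bits

H = −Σ pᵢ log₂ pᵢ.
−0.045·log₂(0.045) = 0.2013
−0.217·log₂(0.217) = 0.4783
−0.273·log₂(0.273) = 0.5113
−0.233·log₂(0.233) = 0.4897
−0.058·log₂(0.058) = 0.2383
−0.174·log₂(0.174) = 0.4390
Sum ≈ 2.3579 → 2.3579 bits.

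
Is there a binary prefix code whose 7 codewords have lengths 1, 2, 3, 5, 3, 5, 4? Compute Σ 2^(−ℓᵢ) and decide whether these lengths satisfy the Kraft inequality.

With common denominator 2^5 = 32: Σ 2^(−ℓᵢ) = 16/32 + 8/32 + 4/32 + 1/32 + 4/32 + 1/32 + 2/32 = 36/32 = 1.125.
Kraft's inequality requires Σ ≤ 1; here Σ = 1.125 > 1, so no such prefix code exists.

1.125; no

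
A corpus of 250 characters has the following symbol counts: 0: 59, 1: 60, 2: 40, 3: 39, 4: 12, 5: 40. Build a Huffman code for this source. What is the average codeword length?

Probabilities are the counts divided by 250.
Repeatedly combine the two least-probable nodes; the expected code length is the sum of the merged weights.
merge 6/125 + 39/250 → 51/250
merge 4/25 + 4/25 → 8/25
merge 51/250 + 59/250 → 11/25
merge 6/25 + 8/25 → 14/25
merge 11/25 + 14/25 → 1
L = 51/250 + 8/25 + 11/25 + 14/25 + 1 = 631/250 = 2.524 bits/symbol.

2.524 bits/symbol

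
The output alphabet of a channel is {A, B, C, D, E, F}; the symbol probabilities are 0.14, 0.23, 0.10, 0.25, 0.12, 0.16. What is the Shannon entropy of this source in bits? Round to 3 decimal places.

H = −Σ pᵢ log₂ pᵢ.
−0.14·log₂(0.14) = 0.3971
−0.23·log₂(0.23) = 0.4877
−0.10·log₂(0.10) = 0.3322
−0.25·log₂(0.25) = 0.5000
−0.12·log₂(0.12) = 0.3671
−0.16·log₂(0.16) = 0.4230
Sum ≈ 2.5071 → 2.507 bits.

2.507 bits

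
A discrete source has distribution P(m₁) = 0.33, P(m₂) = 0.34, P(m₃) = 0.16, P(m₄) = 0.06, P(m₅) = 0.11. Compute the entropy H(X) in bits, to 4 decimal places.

2.0738 bits

H = −Σ pᵢ log₂ pᵢ.
−0.33·log₂(0.33) = 0.5278
−0.34·log₂(0.34) = 0.5292
−0.16·log₂(0.16) = 0.4230
−0.06·log₂(0.06) = 0.2435
−0.11·log₂(0.11) = 0.3503
Sum ≈ 2.0738 → 2.0738 bits.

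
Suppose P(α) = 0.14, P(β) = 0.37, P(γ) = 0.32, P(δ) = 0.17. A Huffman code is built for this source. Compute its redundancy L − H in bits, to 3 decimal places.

Entropy H = −Σ p log₂ p ≈ 1.8885 bits.
Huffman merges: 7/50+17/100→31/100; 31/100+8/25→63/100; 37/100+63/100→1. L = 97/50 ≈ 1.9400.
L − H = 1.9400 − 1.8885 = 0.052 bits.

0.052 bits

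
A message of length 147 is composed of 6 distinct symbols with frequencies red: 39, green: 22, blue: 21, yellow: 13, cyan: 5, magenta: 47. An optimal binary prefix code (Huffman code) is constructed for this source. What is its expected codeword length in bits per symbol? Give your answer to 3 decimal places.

Probabilities are the counts divided by 147.
Repeatedly combine the two least-probable nodes; the expected code length is the sum of the merged weights.
merge 5/147 + 13/147 → 6/49
merge 6/49 + 1/7 → 13/49
merge 22/147 + 13/49 → 61/147
merge 13/49 + 47/147 → 86/147
merge 61/147 + 86/147 → 1
L = 6/49 + 13/49 + 61/147 + 86/147 + 1 = 117/49 ≈ 2.388 bits/symbol.

2.388 bits/symbol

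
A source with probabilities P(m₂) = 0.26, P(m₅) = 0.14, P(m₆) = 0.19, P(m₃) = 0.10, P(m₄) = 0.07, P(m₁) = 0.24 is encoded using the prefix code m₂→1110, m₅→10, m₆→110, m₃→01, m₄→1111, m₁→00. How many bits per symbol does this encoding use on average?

L̄ = Σ pᵢ·ℓᵢ = 0.26·4 + 0.14·2 + 0.19·3 + 0.10·2 + 0.07·4 + 0.24·2 = 2.85 bits/symbol.

2.85 bits/symbol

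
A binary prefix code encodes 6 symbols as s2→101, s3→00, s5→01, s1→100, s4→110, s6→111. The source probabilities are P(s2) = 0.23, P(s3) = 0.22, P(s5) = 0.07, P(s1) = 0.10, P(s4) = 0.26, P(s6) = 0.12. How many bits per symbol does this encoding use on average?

L̄ = Σ pᵢ·ℓᵢ = 0.23·3 + 0.22·2 + 0.07·2 + 0.10·3 + 0.26·3 + 0.12·3 = 2.71 bits/symbol.

2.71 bits/symbol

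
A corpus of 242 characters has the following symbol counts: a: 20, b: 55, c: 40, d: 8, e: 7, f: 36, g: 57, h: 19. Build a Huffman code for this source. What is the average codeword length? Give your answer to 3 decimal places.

2.740 bits/symbol

Probabilities are the counts divided by 242.
Repeatedly combine the two least-probable nodes; the expected code length is the sum of the merged weights.
merge 7/242 + 4/121 → 15/242
merge 15/242 + 19/242 → 17/121
merge 10/121 + 17/121 → 27/121
merge 18/121 + 20/121 → 38/121
merge 27/121 + 5/22 → 109/242
merge 57/242 + 38/121 → 133/242
merge 109/242 + 133/242 → 1
L = 15/242 + 17/121 + 27/121 + 38/121 + 109/242 + 133/242 + 1 = 663/242 ≈ 2.740 bits/symbol.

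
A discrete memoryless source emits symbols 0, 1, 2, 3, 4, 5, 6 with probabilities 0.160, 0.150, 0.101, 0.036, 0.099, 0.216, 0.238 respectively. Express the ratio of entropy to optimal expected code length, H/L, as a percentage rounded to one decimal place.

Entropy H = −Σ p log₂ p ≈ 2.6410 bits.
Huffman merges: 9/250+99/1000→27/200; 101/1000+27/200→59/250; 3/20+4/25→31/100; 27/125+59/250→113/250; 119/500+31/100→137/250; 113/250+137/250→1. L = 2681/1000 ≈ 2.6810.
Efficiency = H/L = 2.6410/2.6810 = 98.5%.

98.5%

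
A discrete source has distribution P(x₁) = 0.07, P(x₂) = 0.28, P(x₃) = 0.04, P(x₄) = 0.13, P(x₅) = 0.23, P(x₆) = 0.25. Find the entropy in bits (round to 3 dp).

2.339 bits

H = −Σ pᵢ log₂ pᵢ.
−0.07·log₂(0.07) = 0.2686
−0.28·log₂(0.28) = 0.5142
−0.04·log₂(0.04) = 0.1858
−0.13·log₂(0.13) = 0.3826
−0.23·log₂(0.23) = 0.4877
−0.25·log₂(0.25) = 0.5000
Sum ≈ 2.3388 → 2.339 bits.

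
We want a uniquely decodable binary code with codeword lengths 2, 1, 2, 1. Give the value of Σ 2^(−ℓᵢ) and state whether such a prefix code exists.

1.5; no

With common denominator 2^2 = 4: Σ 2^(−ℓᵢ) = 1/4 + 2/4 + 1/4 + 2/4 = 6/4 = 1.5.
Kraft's inequality requires Σ ≤ 1; here Σ = 1.5 > 1, so no such prefix code exists.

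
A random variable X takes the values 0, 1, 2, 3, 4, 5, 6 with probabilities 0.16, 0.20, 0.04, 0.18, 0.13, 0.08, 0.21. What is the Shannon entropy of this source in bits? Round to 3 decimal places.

2.665 bits

H = −Σ pᵢ log₂ pᵢ.
−0.16·log₂(0.16) = 0.4230
−0.20·log₂(0.20) = 0.4644
−0.04·log₂(0.04) = 0.1858
−0.18·log₂(0.18) = 0.4453
−0.13·log₂(0.13) = 0.3826
−0.08·log₂(0.08) = 0.2915
−0.21·log₂(0.21) = 0.4728
Sum ≈ 2.6654 → 2.665 bits.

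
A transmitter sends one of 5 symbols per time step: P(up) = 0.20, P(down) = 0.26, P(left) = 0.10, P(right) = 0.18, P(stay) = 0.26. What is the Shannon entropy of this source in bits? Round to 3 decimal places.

H = −Σ pᵢ log₂ pᵢ.
−0.20·log₂(0.20) = 0.4644
−0.26·log₂(0.26) = 0.5053
−0.10·log₂(0.10) = 0.3322
−0.18·log₂(0.18) = 0.4453
−0.26·log₂(0.26) = 0.5053
Sum ≈ 2.2525 → 2.252 bits.

2.252 bits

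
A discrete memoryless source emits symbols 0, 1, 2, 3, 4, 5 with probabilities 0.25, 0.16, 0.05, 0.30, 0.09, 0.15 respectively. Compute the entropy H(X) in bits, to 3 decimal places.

2.383 bits

H = −Σ pᵢ log₂ pᵢ.
−0.25·log₂(0.25) = 0.5000
−0.16·log₂(0.16) = 0.4230
−0.05·log₂(0.05) = 0.2161
−0.30·log₂(0.30) = 0.5211
−0.09·log₂(0.09) = 0.3127
−0.15·log₂(0.15) = 0.4105
Sum ≈ 2.3834 → 2.383 bits.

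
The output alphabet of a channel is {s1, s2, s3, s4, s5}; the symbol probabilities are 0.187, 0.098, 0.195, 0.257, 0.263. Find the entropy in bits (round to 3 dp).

H = −Σ pᵢ log₂ pᵢ.
−0.187·log₂(0.187) = 0.4523
−0.098·log₂(0.098) = 0.3284
−0.195·log₂(0.195) = 0.4599
−0.257·log₂(0.257) = 0.5038
−0.263·log₂(0.263) = 0.5068
Sum ≈ 2.2512 → 2.251 bits.

2.251 bits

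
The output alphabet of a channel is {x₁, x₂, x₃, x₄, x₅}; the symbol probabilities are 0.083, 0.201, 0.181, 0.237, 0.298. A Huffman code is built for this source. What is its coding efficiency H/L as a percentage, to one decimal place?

98.2%

Entropy H = −Σ p log₂ p ≈ 2.2224 bits.
Huffman merges: 83/1000+181/1000→33/125; 201/1000+237/1000→219/500; 33/125+149/500→281/500; 219/500+281/500→1. L = 283/125 ≈ 2.2640.
Efficiency = H/L = 2.2224/2.2640 = 98.2%.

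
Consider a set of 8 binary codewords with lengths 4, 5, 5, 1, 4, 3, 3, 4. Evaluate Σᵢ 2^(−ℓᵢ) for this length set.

With common denominator 2^5 = 32: Σ 2^(−ℓᵢ) = 2/32 + 1/32 + 1/32 + 16/32 + 2/32 + 4/32 + 4/32 + 2/32 = 32/32 = 1.

1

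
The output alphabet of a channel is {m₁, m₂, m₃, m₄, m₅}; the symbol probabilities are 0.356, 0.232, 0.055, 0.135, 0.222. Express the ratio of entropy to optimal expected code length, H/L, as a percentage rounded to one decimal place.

96.9%

Entropy H = −Σ p log₂ p ≈ 2.1217 bits.
Huffman merges: 11/200+27/200→19/100; 19/100+111/500→103/250; 29/125+89/250→147/250; 103/250+147/250→1. L = 219/100 ≈ 2.1900.
Efficiency = H/L = 2.1217/2.1900 = 96.9%.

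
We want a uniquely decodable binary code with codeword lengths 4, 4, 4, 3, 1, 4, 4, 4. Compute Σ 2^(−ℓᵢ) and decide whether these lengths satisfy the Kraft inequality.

With common denominator 2^4 = 16: Σ 2^(−ℓᵢ) = 1/16 + 1/16 + 1/16 + 2/16 + 8/16 + 1/16 + 1/16 + 1/16 = 16/16 = 1.
Kraft's inequality requires Σ ≤ 1; here Σ = 1 ≤ 1, so such a prefix code exists.

1; yes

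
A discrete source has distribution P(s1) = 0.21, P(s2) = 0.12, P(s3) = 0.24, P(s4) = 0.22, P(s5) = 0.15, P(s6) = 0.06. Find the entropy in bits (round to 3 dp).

H = −Σ pᵢ log₂ pᵢ.
−0.21·log₂(0.21) = 0.4728
−0.12·log₂(0.12) = 0.3671
−0.24·log₂(0.24) = 0.4941
−0.22·log₂(0.22) = 0.4806
−0.15·log₂(0.15) = 0.4105
−0.06·log₂(0.06) = 0.2435
Sum ≈ 2.4687 → 2.469 bits.

2.469 bits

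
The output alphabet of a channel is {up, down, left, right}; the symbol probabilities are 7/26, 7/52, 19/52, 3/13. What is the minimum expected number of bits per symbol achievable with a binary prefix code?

Repeatedly combine the two least-probable nodes; the expected code length is the sum of the merged weights.
merge 7/52 + 3/13 → 19/52
merge 7/26 + 19/52 → 33/52
merge 19/52 + 33/52 → 1
L = 19/52 + 33/52 + 1 = 2 bits/symbol.

2 bits/symbol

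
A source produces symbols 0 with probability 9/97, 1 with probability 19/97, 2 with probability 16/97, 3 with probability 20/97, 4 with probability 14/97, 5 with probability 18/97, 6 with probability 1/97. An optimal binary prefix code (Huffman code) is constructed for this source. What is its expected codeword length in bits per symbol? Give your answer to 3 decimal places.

Repeatedly combine the two least-probable nodes; the expected code length is the sum of the merged weights.
merge 1/97 + 9/97 → 10/97
merge 10/97 + 14/97 → 24/97
merge 16/97 + 18/97 → 34/97
merge 19/97 + 20/97 → 39/97
merge 24/97 + 34/97 → 58/97
merge 39/97 + 58/97 → 1
L = 10/97 + 24/97 + 34/97 + 39/97 + 58/97 + 1 = 262/97 ≈ 2.701 bits/symbol.

2.701 bits/symbol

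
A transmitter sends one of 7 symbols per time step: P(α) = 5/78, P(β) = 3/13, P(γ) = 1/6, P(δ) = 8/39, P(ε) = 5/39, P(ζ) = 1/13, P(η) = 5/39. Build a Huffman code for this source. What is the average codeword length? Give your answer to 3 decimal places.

2.705 bits/symbol

Repeatedly combine the two least-probable nodes; the expected code length is the sum of the merged weights.
merge 5/78 + 1/13 → 11/78
merge 5/39 + 5/39 → 10/39
merge 11/78 + 1/6 → 4/13
merge 8/39 + 3/13 → 17/39
merge 10/39 + 4/13 → 22/39
merge 17/39 + 22/39 → 1
L = 11/78 + 10/39 + 4/13 + 17/39 + 22/39 + 1 = 211/78 ≈ 2.705 bits/symbol.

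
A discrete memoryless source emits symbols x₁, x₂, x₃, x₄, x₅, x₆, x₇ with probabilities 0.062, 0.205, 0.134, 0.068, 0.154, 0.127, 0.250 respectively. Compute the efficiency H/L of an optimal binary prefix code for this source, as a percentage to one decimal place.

Entropy H = −Σ p log₂ p ≈ 2.6634 bits.
Huffman merges: 31/500+17/250→13/100; 127/1000+13/100→257/1000; 67/500+77/500→36/125; 41/200+1/4→91/200; 257/1000+36/125→109/200; 91/200+109/200→1. L = 107/40 ≈ 2.6750.
Efficiency = H/L = 2.6634/2.6750 = 99.6%.

99.6%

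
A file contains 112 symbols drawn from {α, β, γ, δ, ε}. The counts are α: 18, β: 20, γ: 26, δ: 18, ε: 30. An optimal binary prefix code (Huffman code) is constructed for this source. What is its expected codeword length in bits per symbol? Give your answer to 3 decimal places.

2.321 bits/symbol

Probabilities are the counts divided by 112.
Repeatedly combine the two least-probable nodes; the expected code length is the sum of the merged weights.
merge 9/56 + 9/56 → 9/28
merge 5/28 + 13/56 → 23/56
merge 15/56 + 9/28 → 33/56
merge 23/56 + 33/56 → 1
L = 9/28 + 23/56 + 33/56 + 1 = 65/28 ≈ 2.321 bits/symbol.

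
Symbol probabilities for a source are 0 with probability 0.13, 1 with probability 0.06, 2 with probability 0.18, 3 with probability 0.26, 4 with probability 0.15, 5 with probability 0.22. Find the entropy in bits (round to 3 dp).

2.468 bits

H = −Σ pᵢ log₂ pᵢ.
−0.13·log₂(0.13) = 0.3826
−0.06·log₂(0.06) = 0.2435
−0.18·log₂(0.18) = 0.4453
−0.26·log₂(0.26) = 0.5053
−0.15·log₂(0.15) = 0.4105
−0.22·log₂(0.22) = 0.4806
Sum ≈ 2.4679 → 2.468 bits.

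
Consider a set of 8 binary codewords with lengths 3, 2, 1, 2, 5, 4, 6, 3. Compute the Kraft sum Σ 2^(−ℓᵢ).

1.359375

With common denominator 2^6 = 64: Σ 2^(−ℓᵢ) = 8/64 + 16/64 + 32/64 + 16/64 + 2/64 + 4/64 + 1/64 + 8/64 = 87/64 = 1.359375.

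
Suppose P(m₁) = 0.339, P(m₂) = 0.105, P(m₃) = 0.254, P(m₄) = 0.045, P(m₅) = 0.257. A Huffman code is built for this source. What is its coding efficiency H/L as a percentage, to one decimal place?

96.6%

Entropy H = −Σ p log₂ p ≈ 2.0777 bits.
Huffman merges: 9/200+21/200→3/20; 3/20+127/500→101/250; 257/1000+339/1000→149/250; 101/250+149/250→1. L = 43/20 ≈ 2.1500.
Efficiency = H/L = 2.0777/2.1500 = 96.6%.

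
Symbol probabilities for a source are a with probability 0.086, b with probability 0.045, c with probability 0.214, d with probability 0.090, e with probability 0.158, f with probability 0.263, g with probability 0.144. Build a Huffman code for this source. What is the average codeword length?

Repeatedly combine the two least-probable nodes; the expected code length is the sum of the merged weights.
merge 9/200 + 43/500 → 131/1000
merge 9/100 + 131/1000 → 221/1000
merge 18/125 + 79/500 → 151/500
merge 107/500 + 221/1000 → 87/200
merge 263/1000 + 151/500 → 113/200
merge 87/200 + 113/200 → 1
L = 131/1000 + 221/1000 + 151/500 + 87/200 + 113/200 + 1 = 1327/500 = 2.654 bits/symbol.

2.654 bits/symbol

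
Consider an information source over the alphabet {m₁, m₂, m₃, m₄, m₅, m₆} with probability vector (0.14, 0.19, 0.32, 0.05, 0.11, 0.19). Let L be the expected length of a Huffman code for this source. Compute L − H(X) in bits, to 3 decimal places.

Entropy H = −Σ p log₂ p ≈ 2.4000 bits.
Huffman merges: 1/20+11/100→4/25; 7/50+4/25→3/10; 19/100+19/100→19/50; 3/10+8/25→31/50; 19/50+31/50→1. L = 123/50 ≈ 2.4600.
L − H = 2.4600 − 2.4000 = 0.060 bits.

0.060 bits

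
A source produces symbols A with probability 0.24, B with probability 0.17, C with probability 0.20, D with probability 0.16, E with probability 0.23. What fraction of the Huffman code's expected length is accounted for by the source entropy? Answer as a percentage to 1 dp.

98.9%

Entropy H = −Σ p log₂ p ≈ 2.3038 bits.
Huffman merges: 4/25+17/100→33/100; 1/5+23/100→43/100; 6/25+33/100→57/100; 43/100+57/100→1. L = 233/100 ≈ 2.3300.
Efficiency = H/L = 2.3038/2.3300 = 98.9%.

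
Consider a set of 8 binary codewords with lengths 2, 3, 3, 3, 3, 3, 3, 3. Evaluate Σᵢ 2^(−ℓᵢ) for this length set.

1.125

With common denominator 2^3 = 8: Σ 2^(−ℓᵢ) = 2/8 + 1/8 + 1/8 + 1/8 + 1/8 + 1/8 + 1/8 + 1/8 = 9/8 = 1.125.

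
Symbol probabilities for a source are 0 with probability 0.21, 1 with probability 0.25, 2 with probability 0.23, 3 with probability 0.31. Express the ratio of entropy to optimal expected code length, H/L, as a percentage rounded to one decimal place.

Entropy H = −Σ p log₂ p ≈ 1.9843 bits.
Huffman merges: 21/100+23/100→11/25; 1/4+31/100→14/25; 11/25+14/25→1. L = 2 ≈ 2.0000.
Efficiency = H/L = 1.9843/2.0000 = 99.2%.

99.2%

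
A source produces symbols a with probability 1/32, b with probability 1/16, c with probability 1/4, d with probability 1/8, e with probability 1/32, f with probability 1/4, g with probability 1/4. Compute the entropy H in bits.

Each probability is a power of 1/2, so log₂(1/p) is an integer.
H = Σ p·log₂(1/p) = 1/32·5 + 1/16·4 + 1/4·2 + 1/8·3 + 1/32·5 + 1/4·2 + 1/4·2 = 2.4375 bits.

2.4375 bits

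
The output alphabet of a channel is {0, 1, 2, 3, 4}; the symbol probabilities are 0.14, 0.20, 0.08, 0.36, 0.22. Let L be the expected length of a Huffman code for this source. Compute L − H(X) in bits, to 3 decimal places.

Entropy H = −Σ p log₂ p ≈ 2.1642 bits.
Huffman merges: 2/25+7/50→11/50; 1/5+11/50→21/50; 11/50+9/25→29/50; 21/50+29/50→1. L = 111/50 ≈ 2.2200.
L − H = 2.2200 − 2.1642 = 0.056 bits.

0.056 bits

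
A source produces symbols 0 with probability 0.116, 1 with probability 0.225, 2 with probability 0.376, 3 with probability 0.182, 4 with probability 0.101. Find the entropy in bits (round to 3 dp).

H = −Σ pᵢ log₂ pᵢ.
−0.116·log₂(0.116) = 0.3605
−0.225·log₂(0.225) = 0.4842
−0.376·log₂(0.376) = 0.5306
−0.182·log₂(0.182) = 0.4474
−0.101·log₂(0.101) = 0.3341
Sum ≈ 2.1567 → 2.157 bits.

2.157 bits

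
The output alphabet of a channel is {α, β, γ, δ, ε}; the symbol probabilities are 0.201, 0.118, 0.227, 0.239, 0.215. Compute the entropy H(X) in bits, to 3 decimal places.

2.285 bits

H = −Σ pᵢ log₂ pᵢ.
−0.201·log₂(0.201) = 0.4653
−0.118·log₂(0.118) = 0.3638
−0.227·log₂(0.227) = 0.4856
−0.239·log₂(0.239) = 0.4935
−0.215·log₂(0.215) = 0.4768
Sum ≈ 2.2850 → 2.285 bits.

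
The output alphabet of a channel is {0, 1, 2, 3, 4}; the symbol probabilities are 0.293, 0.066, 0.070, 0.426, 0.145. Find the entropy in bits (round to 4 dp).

1.9747 bits

H = −Σ pᵢ log₂ pᵢ.
−0.293·log₂(0.293) = 0.5189
−0.066·log₂(0.066) = 0.2588
−0.070·log₂(0.070) = 0.2686
−0.426·log₂(0.426) = 0.5244
−0.145·log₂(0.145) = 0.4040
Sum ≈ 1.9747 → 1.9747 bits.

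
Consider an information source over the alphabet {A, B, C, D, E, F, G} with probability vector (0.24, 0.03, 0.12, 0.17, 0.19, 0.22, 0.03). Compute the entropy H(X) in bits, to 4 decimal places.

2.5351 bits

H = −Σ pᵢ log₂ pᵢ.
−0.24·log₂(0.24) = 0.4941
−0.03·log₂(0.03) = 0.1518
−0.12·log₂(0.12) = 0.3671
−0.17·log₂(0.17) = 0.4346
−0.19·log₂(0.19) = 0.4552
−0.22·log₂(0.22) = 0.4806
−0.03·log₂(0.03) = 0.1518
Sum ≈ 2.5351 → 2.5351 bits.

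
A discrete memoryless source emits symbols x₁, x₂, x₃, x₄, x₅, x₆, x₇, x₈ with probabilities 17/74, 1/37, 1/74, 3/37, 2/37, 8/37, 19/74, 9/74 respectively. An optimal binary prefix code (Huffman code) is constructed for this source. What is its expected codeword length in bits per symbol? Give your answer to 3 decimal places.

Repeatedly combine the two least-probable nodes; the expected code length is the sum of the merged weights.
merge 1/74 + 1/37 → 3/74
merge 3/74 + 2/37 → 7/74
merge 3/37 + 7/74 → 13/74
merge 9/74 + 13/74 → 11/37
merge 8/37 + 17/74 → 33/74
merge 19/74 + 11/37 → 41/74
merge 33/74 + 41/74 → 1
L = 3/74 + 7/74 + 13/74 + 11/37 + 33/74 + 41/74 + 1 = 193/74 ≈ 2.608 bits/symbol.

2.608 bits/symbol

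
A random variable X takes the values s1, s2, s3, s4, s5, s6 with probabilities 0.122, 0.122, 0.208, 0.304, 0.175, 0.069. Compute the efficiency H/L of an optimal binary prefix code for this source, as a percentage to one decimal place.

98.1%

Entropy H = −Σ p log₂ p ≈ 2.4402 bits.
Huffman merges: 69/1000+61/500→191/1000; 61/500+7/40→297/1000; 191/1000+26/125→399/1000; 297/1000+38/125→601/1000; 399/1000+601/1000→1. L = 311/125 ≈ 2.4880.
Efficiency = H/L = 2.4402/2.4880 = 98.1%.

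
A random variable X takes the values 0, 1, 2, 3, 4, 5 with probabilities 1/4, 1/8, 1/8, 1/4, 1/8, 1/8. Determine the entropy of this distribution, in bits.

2.5 bits

Each probability is a power of 1/2, so log₂(1/p) is an integer.
H = Σ p·log₂(1/p) = 1/4·2 + 1/8·3 + 1/8·3 + 1/4·2 + 1/8·3 + 1/8·3 = 2.5 bits.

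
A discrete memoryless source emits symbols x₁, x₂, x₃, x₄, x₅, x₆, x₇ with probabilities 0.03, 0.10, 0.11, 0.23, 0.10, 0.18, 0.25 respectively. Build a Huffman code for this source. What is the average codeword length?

2.65 bits/symbol

Repeatedly combine the two least-probable nodes; the expected code length is the sum of the merged weights.
merge 3/100 + 1/10 → 13/100
merge 1/10 + 11/100 → 21/100
merge 13/100 + 9/50 → 31/100
merge 21/100 + 23/100 → 11/25
merge 1/4 + 31/100 → 14/25
merge 11/25 + 14/25 → 1
L = 13/100 + 21/100 + 31/100 + 11/25 + 14/25 + 1 = 53/20 = 2.65 bits/symbol.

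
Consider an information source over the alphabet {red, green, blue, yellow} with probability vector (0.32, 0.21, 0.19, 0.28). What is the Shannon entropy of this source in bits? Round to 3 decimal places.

1.968 bits

H = −Σ pᵢ log₂ pᵢ.
−0.32·log₂(0.32) = 0.5260
−0.21·log₂(0.21) = 0.4728
−0.19·log₂(0.19) = 0.4552
−0.28·log₂(0.28) = 0.5142
Sum ≈ 1.9683 → 1.968 bits.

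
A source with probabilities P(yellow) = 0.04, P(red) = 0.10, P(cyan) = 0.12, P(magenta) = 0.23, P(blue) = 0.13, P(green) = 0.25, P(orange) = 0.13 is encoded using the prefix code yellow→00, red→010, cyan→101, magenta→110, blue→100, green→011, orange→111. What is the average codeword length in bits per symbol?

2.96 bits/symbol

L̄ = Σ pᵢ·ℓᵢ = 0.04·2 + 0.10·3 + 0.12·3 + 0.23·3 + 0.13·3 + 0.25·3 + 0.13·3 = 2.96 bits/symbol.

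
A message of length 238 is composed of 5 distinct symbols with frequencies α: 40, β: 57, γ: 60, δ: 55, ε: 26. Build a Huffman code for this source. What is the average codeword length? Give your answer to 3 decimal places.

Probabilities are the counts divided by 238.
Repeatedly combine the two least-probable nodes; the expected code length is the sum of the merged weights.
merge 13/119 + 20/119 → 33/119
merge 55/238 + 57/238 → 8/17
merge 30/119 + 33/119 → 9/17
merge 8/17 + 9/17 → 1
L = 33/119 + 8/17 + 9/17 + 1 = 271/119 ≈ 2.277 bits/symbol.

2.277 bits/symbol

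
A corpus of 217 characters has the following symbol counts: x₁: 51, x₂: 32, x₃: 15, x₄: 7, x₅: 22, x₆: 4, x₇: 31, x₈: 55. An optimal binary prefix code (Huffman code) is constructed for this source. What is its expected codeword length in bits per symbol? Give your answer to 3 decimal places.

Probabilities are the counts divided by 217.
Repeatedly combine the two least-probable nodes; the expected code length is the sum of the merged weights.
merge 4/217 + 1/31 → 11/217
merge 11/217 + 15/217 → 26/217
merge 22/217 + 26/217 → 48/217
merge 1/7 + 32/217 → 9/31
merge 48/217 + 51/217 → 99/217
merge 55/217 + 9/31 → 118/217
merge 99/217 + 118/217 → 1
L = 11/217 + 26/217 + 48/217 + 9/31 + 99/217 + 118/217 + 1 = 582/217 ≈ 2.682 bits/symbol.

2.682 bits/symbol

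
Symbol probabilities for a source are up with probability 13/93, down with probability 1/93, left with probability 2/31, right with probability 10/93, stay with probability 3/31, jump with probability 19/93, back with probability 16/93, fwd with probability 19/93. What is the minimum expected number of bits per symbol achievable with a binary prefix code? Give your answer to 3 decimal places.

2.839 bits/symbol

Repeatedly combine the two least-probable nodes; the expected code length is the sum of the merged weights.
merge 1/93 + 2/31 → 7/93
merge 7/93 + 3/31 → 16/93
merge 10/93 + 13/93 → 23/93
merge 16/93 + 16/93 → 32/93
merge 19/93 + 19/93 → 38/93
merge 23/93 + 32/93 → 55/93
merge 38/93 + 55/93 → 1
L = 7/93 + 16/93 + 23/93 + 32/93 + 38/93 + 55/93 + 1 = 88/31 ≈ 2.839 bits/symbol.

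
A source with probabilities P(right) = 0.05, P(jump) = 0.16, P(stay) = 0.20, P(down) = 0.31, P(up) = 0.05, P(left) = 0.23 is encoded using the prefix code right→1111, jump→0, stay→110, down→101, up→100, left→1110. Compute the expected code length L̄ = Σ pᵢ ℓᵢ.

2.96 bits/symbol

L̄ = Σ pᵢ·ℓᵢ = 0.05·4 + 0.16·1 + 0.20·3 + 0.31·3 + 0.05·3 + 0.23·4 = 2.96 bits/symbol.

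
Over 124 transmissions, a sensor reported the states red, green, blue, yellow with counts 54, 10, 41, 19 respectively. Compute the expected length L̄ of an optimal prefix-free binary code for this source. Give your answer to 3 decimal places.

Probabilities are the counts divided by 124.
Repeatedly combine the two least-probable nodes; the expected code length is the sum of the merged weights.
merge 5/62 + 19/124 → 29/124
merge 29/124 + 41/124 → 35/62
merge 27/62 + 35/62 → 1
L = 29/124 + 35/62 + 1 = 223/124 ≈ 1.798 bits/symbol.

1.798 bits/symbol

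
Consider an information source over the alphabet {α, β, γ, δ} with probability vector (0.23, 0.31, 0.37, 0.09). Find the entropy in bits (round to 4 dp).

1.8548 bits

H = −Σ pᵢ log₂ pᵢ.
−0.23·log₂(0.23) = 0.4877
−0.31·log₂(0.31) = 0.5238
−0.37·log₂(0.37) = 0.5307
−0.09·log₂(0.09) = 0.3127
Sum ≈ 1.8548 → 1.8548 bits.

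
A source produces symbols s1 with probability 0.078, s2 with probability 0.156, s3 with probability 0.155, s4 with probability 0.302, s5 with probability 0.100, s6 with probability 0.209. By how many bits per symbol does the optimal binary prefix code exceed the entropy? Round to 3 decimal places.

0.041 bits

Entropy H = −Σ p log₂ p ≈ 2.4480 bits.
Huffman merges: 39/500+1/10→89/500; 31/200+39/250→311/1000; 89/500+209/1000→387/1000; 151/500+311/1000→613/1000; 387/1000+613/1000→1. L = 2489/1000 ≈ 2.4890.
L − H = 2.4890 − 2.4480 = 0.041 bits.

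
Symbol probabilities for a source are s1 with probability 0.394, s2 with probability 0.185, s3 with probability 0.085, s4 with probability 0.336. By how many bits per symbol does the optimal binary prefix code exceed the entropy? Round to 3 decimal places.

Entropy H = −Σ p log₂ p ≈ 1.8108 bits.
Huffman merges: 17/200+37/200→27/100; 27/100+42/125→303/500; 197/500+303/500→1. L = 469/250 ≈ 1.8760.
L − H = 1.8760 − 1.8108 = 0.065 bits.

0.065 bits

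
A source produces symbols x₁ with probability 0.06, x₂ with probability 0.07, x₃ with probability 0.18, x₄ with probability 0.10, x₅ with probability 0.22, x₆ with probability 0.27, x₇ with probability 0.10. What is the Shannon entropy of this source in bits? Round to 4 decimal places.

2.6124 bits

H = −Σ pᵢ log₂ pᵢ.
−0.06·log₂(0.06) = 0.2435
−0.07·log₂(0.07) = 0.2686
−0.18·log₂(0.18) = 0.4453
−0.10·log₂(0.10) = 0.3322
−0.22·log₂(0.22) = 0.4806
−0.27·log₂(0.27) = 0.5100
−0.10·log₂(0.10) = 0.3322
Sum ≈ 2.6124 → 2.6124 bits.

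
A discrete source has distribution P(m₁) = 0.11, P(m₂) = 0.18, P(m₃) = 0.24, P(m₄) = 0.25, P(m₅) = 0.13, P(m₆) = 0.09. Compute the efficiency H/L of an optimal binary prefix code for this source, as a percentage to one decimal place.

Entropy H = −Σ p log₂ p ≈ 2.4850 bits.
Huffman merges: 9/100+11/100→1/5; 13/100+9/50→31/100; 1/5+6/25→11/25; 1/4+31/100→14/25; 11/25+14/25→1. L = 251/100 ≈ 2.5100.
Efficiency = H/L = 2.4850/2.5100 = 99.0%.

99.0%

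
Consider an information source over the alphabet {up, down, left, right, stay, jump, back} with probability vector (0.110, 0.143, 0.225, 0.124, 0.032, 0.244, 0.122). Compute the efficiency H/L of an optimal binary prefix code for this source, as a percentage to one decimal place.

Entropy H = −Σ p log₂ p ≈ 2.6349 bits.
Huffman merges: 4/125+11/100→71/500; 61/500+31/250→123/500; 71/500+143/1000→57/200; 9/40+61/250→469/1000; 123/500+57/200→531/1000; 469/1000+531/1000→1. L = 2673/1000 ≈ 2.6730.
Efficiency = H/L = 2.6349/2.6730 = 98.6%.

98.6%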